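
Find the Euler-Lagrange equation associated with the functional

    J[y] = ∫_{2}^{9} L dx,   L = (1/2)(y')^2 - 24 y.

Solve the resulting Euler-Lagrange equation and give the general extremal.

The Lagrangian is L = (1/2)(y')^2 - 24 y.
∂L/∂y = -24.
∂L/∂y' = y'.
The Euler-Lagrange equation d/dx(∂L/∂y') − ∂L/∂y = 0 becomes:
    y'' + 24 = 0
General solution: y(x) = -12 x^2 + A x + B, where A and B are arbitrary constants fixed by the endpoint conditions.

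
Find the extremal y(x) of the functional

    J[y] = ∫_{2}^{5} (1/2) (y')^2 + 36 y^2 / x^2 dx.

The Lagrangian is L = (1/2) (y')^2 + 36 y^2 / x^2.
Compute ∂L/∂y = 72y/x^2, ∂L/∂y' = y'.
The Euler-Lagrange equation d/dx(∂L/∂y') − ∂L/∂y = 0 reduces to
    y'' − 72/x^2 · y = 0  (x > 0).
Its general solution is
    y(x) = A x^9 + B x^(-8),
with A, B fixed by the endpoint conditions.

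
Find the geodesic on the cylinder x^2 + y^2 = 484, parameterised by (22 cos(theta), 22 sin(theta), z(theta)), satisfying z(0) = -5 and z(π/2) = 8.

Parameterise the cylinder of radius R = 22 as
    r(θ) = (22 cos θ, 22 sin θ, z(θ)).
The arc-length element is
    ds = sqrt(484 + (dz/dθ)^2) dθ,
so the Lagrangian is L = sqrt(484 + z'^2).
L depends on z' only, not on z or θ, so ∂L/∂z = 0 and
    ∂L/∂z' = z' / sqrt(484 + z'^2).
The Euler-Lagrange equation gives
    d/dθ( z' / sqrt(484 + z'^2) ) = 0,
so z' is constant. Integrating once:
    z(θ) = a θ + b,
a helix on the cylinder (a straight line when the cylinder is unrolled). The constants a, b are determined by the endpoint conditions.
With endpoint conditions z(0) = -5 and z(π/2) = 8: from z(0) = b we get b = -5, and a·π/2 + -5 = 8 gives a = 26/π, so
    z(θ) = (26/π) θ − 5.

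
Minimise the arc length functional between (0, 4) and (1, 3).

Arc-length functional: J[y] = ∫ sqrt(1 + (y')^2) dx.
Lagrangian L = sqrt(1 + (y')^2) has no explicit y dependence, so ∂L/∂y = 0 and the Euler-Lagrange equation gives
    d/dx( y' / sqrt(1 + (y')^2) ) = 0  ⇒  y' / sqrt(1 + (y')^2) = const.
Hence y' is constant, so y(x) is affine.
Fitting the endpoints (0, 4) and (1, 3):
    slope m = (3 − 4) / (1 − 0) = -1,
    intercept c = 4 − m·0 = 4.
Extremal: y(x) = -x + 4.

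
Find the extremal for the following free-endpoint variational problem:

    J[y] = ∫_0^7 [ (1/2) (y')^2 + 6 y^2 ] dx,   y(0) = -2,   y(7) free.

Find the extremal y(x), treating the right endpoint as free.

The Lagrangian L = (1/2) (y')^2 + 6 y^2 gives
    ∂L/∂y = 12 y,   ∂L/∂y' = y'.
Euler-Lagrange: y'' − 12 y = 0.
With k = sqrt(12), the general solution is
    y(x) = A cosh(sqrt(12) x) + B sinh(sqrt(12) x).
Fixed left endpoint y(0) = -2 ⇒ A = -2.
The right endpoint x = 7 is free, so the natural (transversality) condition is ∂L/∂y' |_{x=7} = 0, i.e. y'(7) = 0.
Compute y'(x) = A k sinh(k x) + B k cosh(k x), so
    y'(7) = A k sinh(k·7) + B k cosh(k·7) = 0
    ⇒ B = −A tanh(k·7) = 2 tanh(sqrt(12)·7).
Therefore the extremal is
    y(x) = −2 cosh(sqrt(12) x) + 2 tanh(sqrt(12)·7) sinh(sqrt(12) x).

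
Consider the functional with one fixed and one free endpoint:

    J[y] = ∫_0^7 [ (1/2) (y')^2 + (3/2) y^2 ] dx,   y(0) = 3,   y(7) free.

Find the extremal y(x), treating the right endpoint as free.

The Lagrangian L = (1/2) (y')^2 + (3/2) y^2 gives
    ∂L/∂y = 3 y,   ∂L/∂y' = y'.
Euler-Lagrange: y'' − 3 y = 0.
With k = sqrt(3), the general solution is
    y(x) = A cosh(sqrt(3) x) + B sinh(sqrt(3) x).
Fixed left endpoint y(0) = 3 ⇒ A = 3.
The right endpoint x = 7 is free, so the natural (transversality) condition is ∂L/∂y' |_{x=7} = 0, i.e. y'(7) = 0.
Compute y'(x) = A k sinh(k x) + B k cosh(k x), so
    y'(7) = A k sinh(k·7) + B k cosh(k·7) = 0
    ⇒ B = −A tanh(k·7) = − 3 tanh(sqrt(3)·7).
Therefore the extremal is
    y(x) = 3 cosh(sqrt(3) x) − 3 tanh(sqrt(3)·7) sinh(sqrt(3) x).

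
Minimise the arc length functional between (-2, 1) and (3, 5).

Arc-length functional: J[y] = ∫ sqrt(1 + (y')^2) dx.
Lagrangian L = sqrt(1 + (y')^2) has no explicit y dependence, so ∂L/∂y = 0 and the Euler-Lagrange equation gives
    d/dx( y' / sqrt(1 + (y')^2) ) = 0  ⇒  y' / sqrt(1 + (y')^2) = const.
Hence y' is constant, so y(x) is affine.
Fitting the endpoints (-2, 1) and (3, 5):
    slope m = (5 − 1) / (3 − (-2)) = 4/5,
    intercept c = 1 − m·(-2) = 13/5.
Extremal: y(x) = (4/5) x + 13/5.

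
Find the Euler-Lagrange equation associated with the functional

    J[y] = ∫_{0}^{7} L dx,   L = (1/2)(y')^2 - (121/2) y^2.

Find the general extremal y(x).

The Lagrangian is L = (1/2)(y')^2 - (121/2) y^2.
∂L/∂y = -121y.
∂L/∂y' = y'.
The Euler-Lagrange equation d/dx(∂L/∂y') − ∂L/∂y = 0 becomes:
    y'' + 121 y = 0
General solution: y(x) = A sin(11x) + B cos(11x), where A and B are arbitrary constants fixed by the endpoint conditions.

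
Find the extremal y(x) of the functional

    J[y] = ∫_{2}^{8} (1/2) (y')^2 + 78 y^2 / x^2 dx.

The Lagrangian is L = (1/2) (y')^2 + 78 y^2 / x^2.
Compute ∂L/∂y = 156y/x^2, ∂L/∂y' = y'.
The Euler-Lagrange equation d/dx(∂L/∂y') − ∂L/∂y = 0 reduces to
    y'' − 156/x^2 · y = 0  (x > 0).
Its general solution is
    y(x) = A x^13 + B x^(-12),
with A, B fixed by the endpoint conditions.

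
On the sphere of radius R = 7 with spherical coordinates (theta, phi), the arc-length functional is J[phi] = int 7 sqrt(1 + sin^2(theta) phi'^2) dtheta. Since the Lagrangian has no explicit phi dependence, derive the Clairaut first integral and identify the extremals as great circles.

On the sphere of radius R = 7 with spherical coordinates (θ, φ), the induced metric is
    ds^2 = 49(dθ^2 + sin^2(θ) dφ^2).
Parameterise by θ; the arc-length functional is
    J[φ] = ∫ 7 sqrt(1 + sin^2(θ) (dφ/dθ)^2) dθ,
so L = 7 sqrt(1 + sin^2(θ) φ'^2). Compute
    ∂L/∂φ = 0  (L has no explicit φ dependence),
    ∂L/∂φ' = 7 sin^2(θ) φ' / sqrt(1 + sin^2(θ) φ'^2).
Since ∂L/∂φ = 0, the Euler-Lagrange equation
    d/dθ(∂L/∂φ') − ∂L/∂φ = 0
reduces to d/dθ(∂L/∂φ') = 0, i.e. the momentum conjugate to φ is conserved:
    7 sin^2(θ) φ' / sqrt(1 + sin^2(θ) φ'^2) = C.
The overall factor of 7 is constant, so dividing through gives Clairaut's relation sin^2(θ) φ' / sqrt(1 + sin^2(θ) φ'^2) = C' (with C' = C/7). Solving for φ' and integrating gives the great-circle family
    cot(θ) = A cos(φ − φ_0),
i.e. the intersection of the sphere with a plane through the origin. The two constants A and φ_0 (equivalently C and one phase) are fixed by the two endpoint conditions.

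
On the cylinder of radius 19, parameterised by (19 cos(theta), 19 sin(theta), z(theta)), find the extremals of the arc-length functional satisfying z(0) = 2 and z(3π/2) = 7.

Parameterise the cylinder of radius R = 19 as
    r(θ) = (19 cos θ, 19 sin θ, z(θ)).
The arc-length element is
    ds = sqrt(361 + (dz/dθ)^2) dθ,
so the Lagrangian is L = sqrt(361 + z'^2).
L depends on z' only, not on z or θ, so ∂L/∂z = 0 and
    ∂L/∂z' = z' / sqrt(361 + z'^2).
The Euler-Lagrange equation gives
    d/dθ( z' / sqrt(361 + z'^2) ) = 0,
so z' is constant. Integrating once:
    z(θ) = a θ + b,
a helix on the cylinder (a straight line when the cylinder is unrolled). The constants a, b are determined by the endpoint conditions.
With endpoint conditions z(0) = 2 and z(3π/2) = 7: from z(0) = b we get b = 2, and a·3π/2 + 2 = 7 gives a = 10/(3π), so
    z(θ) = (10/(3π)) θ + 2.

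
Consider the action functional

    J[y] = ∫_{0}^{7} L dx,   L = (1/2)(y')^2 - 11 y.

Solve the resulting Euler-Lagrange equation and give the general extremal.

The Lagrangian is L = (1/2)(y')^2 - 11 y.
∂L/∂y = -11.
∂L/∂y' = y'.
The Euler-Lagrange equation d/dx(∂L/∂y') − ∂L/∂y = 0 becomes:
    y'' + 11 = 0
General solution: y(x) = -(11/2) x^2 + A x + B, where A and B are arbitrary constants fixed by the endpoint conditions.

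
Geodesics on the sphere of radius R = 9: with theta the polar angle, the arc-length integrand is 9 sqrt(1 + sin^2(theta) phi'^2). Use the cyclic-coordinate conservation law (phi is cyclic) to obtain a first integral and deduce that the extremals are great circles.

On the sphere of radius R = 9 with spherical coordinates (θ, φ), the induced metric is
    ds^2 = 81(dθ^2 + sin^2(θ) dφ^2).
Parameterise by θ; the arc-length functional is
    J[φ] = ∫ 9 sqrt(1 + sin^2(θ) (dφ/dθ)^2) dθ,
so L = 9 sqrt(1 + sin^2(θ) φ'^2). Compute
    ∂L/∂φ = 0  (L has no explicit φ dependence),
    ∂L/∂φ' = 9 sin^2(θ) φ' / sqrt(1 + sin^2(θ) φ'^2).
Since ∂L/∂φ = 0, the Euler-Lagrange equation
    d/dθ(∂L/∂φ') − ∂L/∂φ = 0
reduces to d/dθ(∂L/∂φ') = 0, i.e. the momentum conjugate to φ is conserved:
    9 sin^2(θ) φ' / sqrt(1 + sin^2(θ) φ'^2) = C.
The overall factor of 9 is constant, so dividing through gives Clairaut's relation sin^2(θ) φ' / sqrt(1 + sin^2(θ) φ'^2) = C' (with C' = C/9). Solving for φ' and integrating gives the great-circle family
    cot(θ) = A cos(φ − φ_0),
i.e. the intersection of the sphere with a plane through the origin. The two constants A and φ_0 (equivalently C and one phase) are fixed by the two endpoint conditions.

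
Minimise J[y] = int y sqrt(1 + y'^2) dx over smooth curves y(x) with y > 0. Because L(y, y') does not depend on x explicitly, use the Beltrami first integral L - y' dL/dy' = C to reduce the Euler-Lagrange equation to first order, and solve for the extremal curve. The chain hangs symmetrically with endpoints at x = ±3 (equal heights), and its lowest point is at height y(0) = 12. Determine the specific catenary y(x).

The Lagrangian L(y, y') = y sqrt(1 + y'^2) has no explicit x dependence, so the Beltrami identity applies:
    L − y' ∂L/∂y' = C.
Compute ∂L/∂y' = y · y' / sqrt(1 + y'^2). Then
    L − y' ∂L/∂y'
    = y sqrt(1 + y'^2) − y · y'^2 / sqrt(1 + y'^2)
    = y (1 + y'^2 − y'^2) / sqrt(1 + y'^2)
    = y / sqrt(1 + y'^2) = C.
Squaring gives y^2 = C^2 (1 + y'^2), i.e.
    y'^2 = y^2 / C^2 − 1.
Separating variables,
    dy / sqrt(y^2 − C^2) = dx / C,
and integrating gives arccosh(y / C) = (x − a)/C, so
    y(x) = C cosh((x − a)/C),
the catenary. The constants C and a are fixed by the two endpoint conditions (and, for the hanging-chain problem, the length constraint selects C).
Now fit the given data. The endpoints x = ±3 are symmetric at equal height, so the catenary is even about its minimum: a = 0 and y(x) = C cosh(x/C). The lowest point is y(0) = C cosh(0) = C, and we are told y(0) = 12, so C = 12. Therefore
    y(x) = 12 cosh(x/12),
and at the endpoints
    y(±3) = 12 cosh(3/12).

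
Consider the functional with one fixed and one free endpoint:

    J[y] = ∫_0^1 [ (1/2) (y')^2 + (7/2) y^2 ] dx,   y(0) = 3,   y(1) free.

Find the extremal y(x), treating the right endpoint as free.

The Lagrangian L = (1/2) (y')^2 + (7/2) y^2 gives
    ∂L/∂y = 7 y,   ∂L/∂y' = y'.
Euler-Lagrange: y'' − 7 y = 0.
With k = sqrt(7), the general solution is
    y(x) = A cosh(sqrt(7) x) + B sinh(sqrt(7) x).
Fixed left endpoint y(0) = 3 ⇒ A = 3.
The right endpoint x = 1 is free, so the natural (transversality) condition is ∂L/∂y' |_{x=1} = 0, i.e. y'(1) = 0.
Compute y'(x) = A k sinh(k x) + B k cosh(k x), so
    y'(1) = A k sinh(k·1) + B k cosh(k·1) = 0
    ⇒ B = −A tanh(k·1) = − 3 tanh(sqrt(7)·1).
Therefore the extremal is
    y(x) = 3 cosh(sqrt(7) x) − 3 tanh(sqrt(7)·1) sinh(sqrt(7) x).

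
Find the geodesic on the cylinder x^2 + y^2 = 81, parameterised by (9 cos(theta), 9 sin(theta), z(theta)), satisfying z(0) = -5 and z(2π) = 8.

Parameterise the cylinder of radius R = 9 as
    r(θ) = (9 cos θ, 9 sin θ, z(θ)).
The arc-length element is
    ds = sqrt(81 + (dz/dθ)^2) dθ,
so the Lagrangian is L = sqrt(81 + z'^2).
L depends on z' only, not on z or θ, so ∂L/∂z = 0 and
    ∂L/∂z' = z' / sqrt(81 + z'^2).
The Euler-Lagrange equation gives
    d/dθ( z' / sqrt(81 + z'^2) ) = 0,
so z' is constant. Integrating once:
    z(θ) = a θ + b,
a helix on the cylinder (a straight line when the cylinder is unrolled). The constants a, b are determined by the endpoint conditions.
With endpoint conditions z(0) = -5 and z(2π) = 8: from z(0) = b we get b = -5, and a·2π + -5 = 8 gives a = 13/(2π), so
    z(θ) = (13/(2π)) θ − 5.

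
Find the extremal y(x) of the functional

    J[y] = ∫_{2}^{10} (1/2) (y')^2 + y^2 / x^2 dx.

The Lagrangian is L = (1/2) (y')^2 + y^2 / x^2.
Compute ∂L/∂y = 2y/x^2, ∂L/∂y' = y'.
The Euler-Lagrange equation d/dx(∂L/∂y') − ∂L/∂y = 0 reduces to
    y'' − 2/x^2 · y = 0  (x > 0).
Its general solution is
    y(x) = A x^2 + B / x,
with A, B fixed by the endpoint conditions.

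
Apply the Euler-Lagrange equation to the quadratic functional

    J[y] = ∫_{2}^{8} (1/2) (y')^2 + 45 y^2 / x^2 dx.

The Lagrangian is L = (1/2) (y')^2 + 45 y^2 / x^2.
Compute ∂L/∂y = 90y/x^2, ∂L/∂y' = y'.
The Euler-Lagrange equation d/dx(∂L/∂y') − ∂L/∂y = 0 reduces to
    y'' − 90/x^2 · y = 0  (x > 0).
Its general solution is
    y(x) = A x^10 + B x^(-9),
with A, B fixed by the endpoint conditions.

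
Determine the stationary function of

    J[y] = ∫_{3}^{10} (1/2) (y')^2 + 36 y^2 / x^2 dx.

The Lagrangian is L = (1/2) (y')^2 + 36 y^2 / x^2.
Compute ∂L/∂y = 72y/x^2, ∂L/∂y' = y'.
The Euler-Lagrange equation d/dx(∂L/∂y') − ∂L/∂y = 0 reduces to
    y'' − 72/x^2 · y = 0  (x > 0).
Its general solution is
    y(x) = A x^9 + B x^(-8),
with A, B fixed by the endpoint conditions.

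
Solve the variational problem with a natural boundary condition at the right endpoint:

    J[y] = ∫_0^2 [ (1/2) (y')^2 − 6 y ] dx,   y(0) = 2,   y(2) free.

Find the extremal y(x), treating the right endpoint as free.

The Lagrangian L = (1/2) (y')^2 − 6 y gives
    ∂L/∂y = −6,   ∂L/∂y' = y'.
Euler-Lagrange: d/dx(y') − (−6) = 0, i.e. y'' + 6 = 0, so
    y(x) = −(6/2) x^2 + C1 x + C2.
Fixed left endpoint y(0) = 2 ⇒ C2 = 2.
The right endpoint x = 2 is free, so the natural (transversality) condition is ∂L/∂y' |_{x=2} = 0, i.e. y'(2) = 0.
Compute y'(x) = −6 x + C1, so y'(2) = −12 + C1 = 0 ⇒ C1 = 12.
Therefore the extremal is
    y(x) = −3 x^2 + 12 x + 2.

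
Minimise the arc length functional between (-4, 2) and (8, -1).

Arc-length functional: J[y] = ∫ sqrt(1 + (y')^2) dx.
Lagrangian L = sqrt(1 + (y')^2) has no explicit y dependence, so ∂L/∂y = 0 and the Euler-Lagrange equation gives
    d/dx( y' / sqrt(1 + (y')^2) ) = 0  ⇒  y' / sqrt(1 + (y')^2) = const.
Hence y' is constant, so y(x) is affine.
Fitting the endpoints (-4, 2) and (8, -1):
    slope m = ((-1) − 2) / (8 − (-4)) = -1/4,
    intercept c = 2 − m·(-4) = 1.
Extremal: y(x) = (-1/4) x + 1.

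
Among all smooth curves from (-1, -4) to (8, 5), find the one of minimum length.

Arc-length functional: J[y] = ∫ sqrt(1 + (y')^2) dx.
Lagrangian L = sqrt(1 + (y')^2) has no explicit y dependence, so ∂L/∂y = 0 and the Euler-Lagrange equation gives
    d/dx( y' / sqrt(1 + (y')^2) ) = 0  ⇒  y' / sqrt(1 + (y')^2) = const.
Hence y' is constant, so y(x) is affine.
Fitting the endpoints (-1, -4) and (8, 5):
    slope m = (5 − (-4)) / (8 − (-1)) = 1,
    intercept c = (-4) − m·(-1) = -3.
Extremal: y(x) = x - 3.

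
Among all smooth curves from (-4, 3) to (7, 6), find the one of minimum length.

Arc-length functional: J[y] = ∫ sqrt(1 + (y')^2) dx.
Lagrangian L = sqrt(1 + (y')^2) has no explicit y dependence, so ∂L/∂y = 0 and the Euler-Lagrange equation gives
    d/dx( y' / sqrt(1 + (y')^2) ) = 0  ⇒  y' / sqrt(1 + (y')^2) = const.
Hence y' is constant, so y(x) is affine.
Fitting the endpoints (-4, 3) and (7, 6):
    slope m = (6 − 3) / (7 − (-4)) = 3/11,
    intercept c = 3 − m·(-4) = 45/11.
Extremal: y(x) = (3/11) x + 45/11.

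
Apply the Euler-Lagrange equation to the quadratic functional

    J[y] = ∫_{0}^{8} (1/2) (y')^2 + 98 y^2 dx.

The Lagrangian is L = (1/2) (y')^2 + 98 y^2.
Compute ∂L/∂y = 196y, ∂L/∂y' = y'.
The Euler-Lagrange equation d/dx(∂L/∂y') − ∂L/∂y = 0 reduces to
    y'' − 196 y = 0.
Its general solution is
    y(x) = A e^(14x) + B e^(−14x),
with A, B fixed by the endpoint conditions.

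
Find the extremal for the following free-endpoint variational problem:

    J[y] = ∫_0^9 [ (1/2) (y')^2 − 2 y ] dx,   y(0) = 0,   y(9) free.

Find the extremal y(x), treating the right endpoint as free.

The Lagrangian L = (1/2) (y')^2 − 2 y gives
    ∂L/∂y = −2,   ∂L/∂y' = y'.
Euler-Lagrange: d/dx(y') − (−2) = 0, i.e. y'' + 2 = 0, so
    y(x) = −(2/2) x^2 + C1 x + C2.
Fixed left endpoint y(0) = 0 ⇒ C2 = 0.
The right endpoint x = 9 is free, so the natural (transversality) condition is ∂L/∂y' |_{x=9} = 0, i.e. y'(9) = 0.
Compute y'(x) = −2 x + C1, so y'(9) = −18 + C1 = 0 ⇒ C1 = 18.
Therefore the extremal is
    y(x) = −x^2 + 18 x.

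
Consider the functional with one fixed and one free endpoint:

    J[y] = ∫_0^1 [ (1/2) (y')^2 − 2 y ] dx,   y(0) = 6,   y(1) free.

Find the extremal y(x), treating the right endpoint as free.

The Lagrangian L = (1/2) (y')^2 − 2 y gives
    ∂L/∂y = −2,   ∂L/∂y' = y'.
Euler-Lagrange: d/dx(y') − (−2) = 0, i.e. y'' + 2 = 0, so
    y(x) = −(2/2) x^2 + C1 x + C2.
Fixed left endpoint y(0) = 6 ⇒ C2 = 6.
The right endpoint x = 1 is free, so the natural (transversality) condition is ∂L/∂y' |_{x=1} = 0, i.e. y'(1) = 0.
Compute y'(x) = −2 x + C1, so y'(1) = −2 + C1 = 0 ⇒ C1 = 2.
Therefore the extremal is
    y(x) = −x^2 + 2 x + 6.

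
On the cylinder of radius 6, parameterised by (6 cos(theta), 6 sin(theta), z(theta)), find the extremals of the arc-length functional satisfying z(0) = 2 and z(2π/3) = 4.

Parameterise the cylinder of radius R = 6 as
    r(θ) = (6 cos θ, 6 sin θ, z(θ)).
The arc-length element is
    ds = sqrt(36 + (dz/dθ)^2) dθ,
so the Lagrangian is L = sqrt(36 + z'^2).
L depends on z' only, not on z or θ, so ∂L/∂z = 0 and
    ∂L/∂z' = z' / sqrt(36 + z'^2).
The Euler-Lagrange equation gives
    d/dθ( z' / sqrt(36 + z'^2) ) = 0,
so z' is constant. Integrating once:
    z(θ) = a θ + b,
a helix on the cylinder (a straight line when the cylinder is unrolled). The constants a, b are determined by the endpoint conditions.
With endpoint conditions z(0) = 2 and z(2π/3) = 4: from z(0) = b we get b = 2, and a·2π/3 + 2 = 4 gives a = 3/π, so
    z(θ) = (3/π) θ + 2.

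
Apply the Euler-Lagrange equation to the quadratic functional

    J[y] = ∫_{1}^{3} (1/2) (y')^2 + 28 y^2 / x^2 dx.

The Lagrangian is L = (1/2) (y')^2 + 28 y^2 / x^2.
Compute ∂L/∂y = 56y/x^2, ∂L/∂y' = y'.
The Euler-Lagrange equation d/dx(∂L/∂y') − ∂L/∂y = 0 reduces to
    y'' − 56/x^2 · y = 0  (x > 0).
Its general solution is
    y(x) = A x^8 + B x^(-7),
with A, B fixed by the endpoint conditions.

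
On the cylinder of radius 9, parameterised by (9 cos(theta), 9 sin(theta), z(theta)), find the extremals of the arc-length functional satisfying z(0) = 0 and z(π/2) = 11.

Parameterise the cylinder of radius R = 9 as
    r(θ) = (9 cos θ, 9 sin θ, z(θ)).
The arc-length element is
    ds = sqrt(81 + (dz/dθ)^2) dθ,
so the Lagrangian is L = sqrt(81 + z'^2).
L depends on z' only, not on z or θ, so ∂L/∂z = 0 and
    ∂L/∂z' = z' / sqrt(81 + z'^2).
The Euler-Lagrange equation gives
    d/dθ( z' / sqrt(81 + z'^2) ) = 0,
so z' is constant. Integrating once:
    z(θ) = a θ + b,
a helix on the cylinder (a straight line when the cylinder is unrolled). The constants a, b are determined by the endpoint conditions.
With endpoint conditions z(0) = 0 and z(π/2) = 11: from z(0) = b we get b = 0, and a·π/2 + 0 = 11 gives a = 22/π, so
    z(θ) = (22/π) θ.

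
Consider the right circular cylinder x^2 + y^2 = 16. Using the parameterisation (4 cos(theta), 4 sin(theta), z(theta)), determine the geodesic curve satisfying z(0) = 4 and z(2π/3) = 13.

Parameterise the cylinder of radius R = 4 as
    r(θ) = (4 cos θ, 4 sin θ, z(θ)).
The arc-length element is
    ds = sqrt(16 + (dz/dθ)^2) dθ,
so the Lagrangian is L = sqrt(16 + z'^2).
L depends on z' only, not on z or θ, so ∂L/∂z = 0 and
    ∂L/∂z' = z' / sqrt(16 + z'^2).
The Euler-Lagrange equation gives
    d/dθ( z' / sqrt(16 + z'^2) ) = 0,
so z' is constant. Integrating once:
    z(θ) = a θ + b,
a helix on the cylinder (a straight line when the cylinder is unrolled). The constants a, b are determined by the endpoint conditions.
With endpoint conditions z(0) = 4 and z(2π/3) = 13: from z(0) = b we get b = 4, and a·2π/3 + 4 = 13 gives a = 27/(2π), so
    z(θ) = (27/(2π)) θ + 4.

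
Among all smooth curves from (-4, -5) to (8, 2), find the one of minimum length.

Arc-length functional: J[y] = ∫ sqrt(1 + (y')^2) dx.
Lagrangian L = sqrt(1 + (y')^2) has no explicit y dependence, so ∂L/∂y = 0 and the Euler-Lagrange equation gives
    d/dx( y' / sqrt(1 + (y')^2) ) = 0  ⇒  y' / sqrt(1 + (y')^2) = const.
Hence y' is constant, so y(x) is affine.
Fitting the endpoints (-4, -5) and (8, 2):
    slope m = (2 − (-5)) / (8 − (-4)) = 7/12,
    intercept c = (-5) − m·(-4) = -8/3.
Extremal: y(x) = (7/12) x - 8/3.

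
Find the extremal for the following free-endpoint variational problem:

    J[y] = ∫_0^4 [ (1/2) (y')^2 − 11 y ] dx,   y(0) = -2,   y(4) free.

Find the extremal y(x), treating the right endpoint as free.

The Lagrangian L = (1/2) (y')^2 − 11 y gives
    ∂L/∂y = −11,   ∂L/∂y' = y'.
Euler-Lagrange: d/dx(y') − (−11) = 0, i.e. y'' + 11 = 0, so
    y(x) = −(11/2) x^2 + C1 x + C2.
Fixed left endpoint y(0) = -2 ⇒ C2 = -2.
The right endpoint x = 4 is free, so the natural (transversality) condition is ∂L/∂y' |_{x=4} = 0, i.e. y'(4) = 0.
Compute y'(x) = −11 x + C1, so y'(4) = −44 + C1 = 0 ⇒ C1 = 44.
Therefore the extremal is
    y(x) = −(11/2) x^2 + 44 x − 2.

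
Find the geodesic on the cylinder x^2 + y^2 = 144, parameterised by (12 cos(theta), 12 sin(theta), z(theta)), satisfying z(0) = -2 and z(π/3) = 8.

Parameterise the cylinder of radius R = 12 as
    r(θ) = (12 cos θ, 12 sin θ, z(θ)).
The arc-length element is
    ds = sqrt(144 + (dz/dθ)^2) dθ,
so the Lagrangian is L = sqrt(144 + z'^2).
L depends on z' only, not on z or θ, so ∂L/∂z = 0 and
    ∂L/∂z' = z' / sqrt(144 + z'^2).
The Euler-Lagrange equation gives
    d/dθ( z' / sqrt(144 + z'^2) ) = 0,
so z' is constant. Integrating once:
    z(θ) = a θ + b,
a helix on the cylinder (a straight line when the cylinder is unrolled). The constants a, b are determined by the endpoint conditions.
With endpoint conditions z(0) = -2 and z(π/3) = 8: from z(0) = b we get b = -2, and a·π/3 + -2 = 8 gives a = 30/π, so
    z(θ) = (30/π) θ − 2.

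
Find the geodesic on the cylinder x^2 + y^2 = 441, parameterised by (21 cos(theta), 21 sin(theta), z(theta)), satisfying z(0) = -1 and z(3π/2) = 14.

Parameterise the cylinder of radius R = 21 as
    r(θ) = (21 cos θ, 21 sin θ, z(θ)).
The arc-length element is
    ds = sqrt(441 + (dz/dθ)^2) dθ,
so the Lagrangian is L = sqrt(441 + z'^2).
L depends on z' only, not on z or θ, so ∂L/∂z = 0 and
    ∂L/∂z' = z' / sqrt(441 + z'^2).
The Euler-Lagrange equation gives
    d/dθ( z' / sqrt(441 + z'^2) ) = 0,
so z' is constant. Integrating once:
    z(θ) = a θ + b,
a helix on the cylinder (a straight line when the cylinder is unrolled). The constants a, b are determined by the endpoint conditions.
With endpoint conditions z(0) = -1 and z(3π/2) = 14: from z(0) = b we get b = -1, and a·3π/2 + -1 = 14 gives a = 10/π, so
    z(θ) = (10/π) θ − 1.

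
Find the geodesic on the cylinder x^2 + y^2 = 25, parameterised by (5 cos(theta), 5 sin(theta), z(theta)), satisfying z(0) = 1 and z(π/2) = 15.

Parameterise the cylinder of radius R = 5 as
    r(θ) = (5 cos θ, 5 sin θ, z(θ)).
The arc-length element is
    ds = sqrt(25 + (dz/dθ)^2) dθ,
so the Lagrangian is L = sqrt(25 + z'^2).
L depends on z' only, not on z or θ, so ∂L/∂z = 0 and
    ∂L/∂z' = z' / sqrt(25 + z'^2).
The Euler-Lagrange equation gives
    d/dθ( z' / sqrt(25 + z'^2) ) = 0,
so z' is constant. Integrating once:
    z(θ) = a θ + b,
a helix on the cylinder (a straight line when the cylinder is unrolled). The constants a, b are determined by the endpoint conditions.
With endpoint conditions z(0) = 1 and z(π/2) = 15: from z(0) = b we get b = 1, and a·π/2 + 1 = 15 gives a = 28/π, so
    z(θ) = (28/π) θ + 1.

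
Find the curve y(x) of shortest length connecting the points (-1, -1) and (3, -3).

Arc-length functional: J[y] = ∫ sqrt(1 + (y')^2) dx.
Lagrangian L = sqrt(1 + (y')^2) has no explicit y dependence, so ∂L/∂y = 0 and the Euler-Lagrange equation gives
    d/dx( y' / sqrt(1 + (y')^2) ) = 0  ⇒  y' / sqrt(1 + (y')^2) = const.
Hence y' is constant, so y(x) is affine.
Fitting the endpoints (-1, -1) and (3, -3):
    slope m = ((-3) − (-1)) / (3 − (-1)) = -1/2,
    intercept c = (-1) − m·(-1) = -3/2.
Extremal: y(x) = (-1/2) x - 3/2.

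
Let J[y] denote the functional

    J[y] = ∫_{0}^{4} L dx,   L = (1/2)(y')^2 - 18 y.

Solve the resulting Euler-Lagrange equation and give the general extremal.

The Lagrangian is L = (1/2)(y')^2 - 18 y.
∂L/∂y = -18.
∂L/∂y' = y'.
The Euler-Lagrange equation d/dx(∂L/∂y') − ∂L/∂y = 0 becomes:
    y'' + 18 = 0
General solution: y(x) = -9 x^2 + A x + B, where A and B are arbitrary constants fixed by the endpoint conditions.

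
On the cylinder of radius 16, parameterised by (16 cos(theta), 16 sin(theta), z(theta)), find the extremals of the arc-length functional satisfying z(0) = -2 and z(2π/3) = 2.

Parameterise the cylinder of radius R = 16 as
    r(θ) = (16 cos θ, 16 sin θ, z(θ)).
The arc-length element is
    ds = sqrt(256 + (dz/dθ)^2) dθ,
so the Lagrangian is L = sqrt(256 + z'^2).
L depends on z' only, not on z or θ, so ∂L/∂z = 0 and
    ∂L/∂z' = z' / sqrt(256 + z'^2).
The Euler-Lagrange equation gives
    d/dθ( z' / sqrt(256 + z'^2) ) = 0,
so z' is constant. Integrating once:
    z(θ) = a θ + b,
a helix on the cylinder (a straight line when the cylinder is unrolled). The constants a, b are determined by the endpoint conditions.
With endpoint conditions z(0) = -2 and z(2π/3) = 2: from z(0) = b we get b = -2, and a·2π/3 + -2 = 2 gives a = 6/π, so
    z(θ) = (6/π) θ − 2.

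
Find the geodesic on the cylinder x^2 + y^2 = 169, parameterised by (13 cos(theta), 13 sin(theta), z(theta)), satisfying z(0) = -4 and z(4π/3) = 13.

Parameterise the cylinder of radius R = 13 as
    r(θ) = (13 cos θ, 13 sin θ, z(θ)).
The arc-length element is
    ds = sqrt(169 + (dz/dθ)^2) dθ,
so the Lagrangian is L = sqrt(169 + z'^2).
L depends on z' only, not on z or θ, so ∂L/∂z = 0 and
    ∂L/∂z' = z' / sqrt(169 + z'^2).
The Euler-Lagrange equation gives
    d/dθ( z' / sqrt(169 + z'^2) ) = 0,
so z' is constant. Integrating once:
    z(θ) = a θ + b,
a helix on the cylinder (a straight line when the cylinder is unrolled). The constants a, b are determined by the endpoint conditions.
With endpoint conditions z(0) = -4 and z(4π/3) = 13: from z(0) = b we get b = -4, and a·4π/3 + -4 = 13 gives a = 51/(4π), so
    z(θ) = (51/(4π)) θ − 4.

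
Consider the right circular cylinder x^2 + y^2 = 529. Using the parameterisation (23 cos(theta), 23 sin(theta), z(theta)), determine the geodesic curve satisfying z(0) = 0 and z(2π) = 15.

Parameterise the cylinder of radius R = 23 as
    r(θ) = (23 cos θ, 23 sin θ, z(θ)).
The arc-length element is
    ds = sqrt(529 + (dz/dθ)^2) dθ,
so the Lagrangian is L = sqrt(529 + z'^2).
L depends on z' only, not on z or θ, so ∂L/∂z = 0 and
    ∂L/∂z' = z' / sqrt(529 + z'^2).
The Euler-Lagrange equation gives
    d/dθ( z' / sqrt(529 + z'^2) ) = 0,
so z' is constant. Integrating once:
    z(θ) = a θ + b,
a helix on the cylinder (a straight line when the cylinder is unrolled). The constants a, b are determined by the endpoint conditions.
With endpoint conditions z(0) = 0 and z(2π) = 15: from z(0) = b we get b = 0, and a·2π + 0 = 15 gives a = 15/(2π), so
    z(θ) = (15/(2π)) θ.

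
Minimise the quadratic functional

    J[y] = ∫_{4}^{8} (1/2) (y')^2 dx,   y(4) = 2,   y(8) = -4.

The Lagrangian is L = (1/2) (y')^2.
Compute ∂L/∂y = 0, ∂L/∂y' = y'.
The Euler-Lagrange equation d/dx(∂L/∂y') − ∂L/∂y = 0 reduces to
    y'' = 0.
Its general solution is
    y(x) = A x + B,
with A, B fixed by the endpoint conditions.
Applying the endpoint conditions y(4) = 2 and y(8) = -4: solve A·4 + B = 2 and A·8 + B = -4. Subtracting gives A(8 − 4) = -4 − 2, so A = -3/2, and B = 2 − A·4 = 8. Therefore
    y(x) = (-3/2) x + 8.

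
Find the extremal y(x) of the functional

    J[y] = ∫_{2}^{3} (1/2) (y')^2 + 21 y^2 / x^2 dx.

The Lagrangian is L = (1/2) (y')^2 + 21 y^2 / x^2.
Compute ∂L/∂y = 42y/x^2, ∂L/∂y' = y'.
The Euler-Lagrange equation d/dx(∂L/∂y') − ∂L/∂y = 0 reduces to
    y'' − 42/x^2 · y = 0  (x > 0).
Its general solution is
    y(x) = A x^7 + B x^(-6),
with A, B fixed by the endpoint conditions.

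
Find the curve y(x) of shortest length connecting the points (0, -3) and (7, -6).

Arc-length functional: J[y] = ∫ sqrt(1 + (y')^2) dx.
Lagrangian L = sqrt(1 + (y')^2) has no explicit y dependence, so ∂L/∂y = 0 and the Euler-Lagrange equation gives
    d/dx( y' / sqrt(1 + (y')^2) ) = 0  ⇒  y' / sqrt(1 + (y')^2) = const.
Hence y' is constant, so y(x) is affine.
Fitting the endpoints (0, -3) and (7, -6):
    slope m = ((-6) − (-3)) / (7 − 0) = -3/7,
    intercept c = (-3) − m·0 = -3.
Extremal: y(x) = (-3/7) x - 3.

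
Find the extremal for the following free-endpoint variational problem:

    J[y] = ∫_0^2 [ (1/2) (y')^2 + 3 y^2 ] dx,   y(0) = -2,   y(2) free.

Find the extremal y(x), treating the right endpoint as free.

The Lagrangian L = (1/2) (y')^2 + 3 y^2 gives
    ∂L/∂y = 6 y,   ∂L/∂y' = y'.
Euler-Lagrange: y'' − 6 y = 0.
With k = sqrt(6), the general solution is
    y(x) = A cosh(sqrt(6) x) + B sinh(sqrt(6) x).
Fixed left endpoint y(0) = -2 ⇒ A = -2.
The right endpoint x = 2 is free, so the natural (transversality) condition is ∂L/∂y' |_{x=2} = 0, i.e. y'(2) = 0.
Compute y'(x) = A k sinh(k x) + B k cosh(k x), so
    y'(2) = A k sinh(k·2) + B k cosh(k·2) = 0
    ⇒ B = −A tanh(k·2) = 2 tanh(sqrt(6)·2).
Therefore the extremal is
    y(x) = −2 cosh(sqrt(6) x) + 2 tanh(sqrt(6)·2) sinh(sqrt(6) x).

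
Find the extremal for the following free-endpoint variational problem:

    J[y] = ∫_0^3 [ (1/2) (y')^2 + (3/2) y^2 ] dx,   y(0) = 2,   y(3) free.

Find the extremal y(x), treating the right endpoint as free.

The Lagrangian L = (1/2) (y')^2 + (3/2) y^2 gives
    ∂L/∂y = 3 y,   ∂L/∂y' = y'.
Euler-Lagrange: y'' − 3 y = 0.
With k = sqrt(3), the general solution is
    y(x) = A cosh(sqrt(3) x) + B sinh(sqrt(3) x).
Fixed left endpoint y(0) = 2 ⇒ A = 2.
The right endpoint x = 3 is free, so the natural (transversality) condition is ∂L/∂y' |_{x=3} = 0, i.e. y'(3) = 0.
Compute y'(x) = A k sinh(k x) + B k cosh(k x), so
    y'(3) = A k sinh(k·3) + B k cosh(k·3) = 0
    ⇒ B = −A tanh(k·3) = − 2 tanh(sqrt(3)·3).
Therefore the extremal is
    y(x) = 2 cosh(sqrt(3) x) − 2 tanh(sqrt(3)·3) sinh(sqrt(3) x).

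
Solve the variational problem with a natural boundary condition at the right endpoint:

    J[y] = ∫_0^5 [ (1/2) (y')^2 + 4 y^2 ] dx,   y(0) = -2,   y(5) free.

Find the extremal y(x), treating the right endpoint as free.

The Lagrangian L = (1/2) (y')^2 + 4 y^2 gives
    ∂L/∂y = 8 y,   ∂L/∂y' = y'.
Euler-Lagrange: y'' − 8 y = 0.
With k = sqrt(8), the general solution is
    y(x) = A cosh(sqrt(8) x) + B sinh(sqrt(8) x).
Fixed left endpoint y(0) = -2 ⇒ A = -2.
The right endpoint x = 5 is free, so the natural (transversality) condition is ∂L/∂y' |_{x=5} = 0, i.e. y'(5) = 0.
Compute y'(x) = A k sinh(k x) + B k cosh(k x), so
    y'(5) = A k sinh(k·5) + B k cosh(k·5) = 0
    ⇒ B = −A tanh(k·5) = 2 tanh(sqrt(8)·5).
Therefore the extremal is
    y(x) = −2 cosh(sqrt(8) x) + 2 tanh(sqrt(8)·5) sinh(sqrt(8) x).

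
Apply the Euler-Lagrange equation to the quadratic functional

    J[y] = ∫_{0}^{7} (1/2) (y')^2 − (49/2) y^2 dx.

The Lagrangian is L = (1/2) (y')^2 − (49/2) y^2.
Compute ∂L/∂y = -49y, ∂L/∂y' = y'.
The Euler-Lagrange equation d/dx(∂L/∂y') − ∂L/∂y = 0 reduces to
    y'' + 49 y = 0.
Its general solution is
    y(x) = A sin(7x) + B cos(7x),
with A, B fixed by the endpoint conditions.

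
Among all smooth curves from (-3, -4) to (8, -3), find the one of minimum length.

Arc-length functional: J[y] = ∫ sqrt(1 + (y')^2) dx.
Lagrangian L = sqrt(1 + (y')^2) has no explicit y dependence, so ∂L/∂y = 0 and the Euler-Lagrange equation gives
    d/dx( y' / sqrt(1 + (y')^2) ) = 0  ⇒  y' / sqrt(1 + (y')^2) = const.
Hence y' is constant, so y(x) is affine.
Fitting the endpoints (-3, -4) and (8, -3):
    slope m = ((-3) − (-4)) / (8 − (-3)) = 1/11,
    intercept c = (-4) − m·(-3) = -41/11.
Extremal: y(x) = (1/11) x - 41/11.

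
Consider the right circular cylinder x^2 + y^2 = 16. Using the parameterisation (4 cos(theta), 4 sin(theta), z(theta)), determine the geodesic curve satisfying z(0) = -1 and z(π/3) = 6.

Parameterise the cylinder of radius R = 4 as
    r(θ) = (4 cos θ, 4 sin θ, z(θ)).
The arc-length element is
    ds = sqrt(16 + (dz/dθ)^2) dθ,
so the Lagrangian is L = sqrt(16 + z'^2).
L depends on z' only, not on z or θ, so ∂L/∂z = 0 and
    ∂L/∂z' = z' / sqrt(16 + z'^2).
The Euler-Lagrange equation gives
    d/dθ( z' / sqrt(16 + z'^2) ) = 0,
so z' is constant. Integrating once:
    z(θ) = a θ + b,
a helix on the cylinder (a straight line when the cylinder is unrolled). The constants a, b are determined by the endpoint conditions.
With endpoint conditions z(0) = -1 and z(π/3) = 6: from z(0) = b we get b = -1, and a·π/3 + -1 = 6 gives a = 21/π, so
    z(θ) = (21/π) θ − 1.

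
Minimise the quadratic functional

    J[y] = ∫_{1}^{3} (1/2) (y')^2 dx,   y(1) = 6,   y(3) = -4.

The Lagrangian is L = (1/2) (y')^2.
Compute ∂L/∂y = 0, ∂L/∂y' = y'.
The Euler-Lagrange equation d/dx(∂L/∂y') − ∂L/∂y = 0 reduces to
    y'' = 0.
Its general solution is
    y(x) = A x + B,
with A, B fixed by the endpoint conditions.
Applying the endpoint conditions y(1) = 6 and y(3) = -4: solve A·1 + B = 6 and A·3 + B = -4. Subtracting gives A(3 − 1) = -4 − 6, so A = -5, and B = 6 − A·1 = 11. Therefore
    y(x) = -5 x + 11.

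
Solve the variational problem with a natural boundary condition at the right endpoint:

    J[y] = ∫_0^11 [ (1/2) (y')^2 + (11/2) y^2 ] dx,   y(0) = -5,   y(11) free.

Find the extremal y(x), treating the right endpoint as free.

The Lagrangian L = (1/2) (y')^2 + (11/2) y^2 gives
    ∂L/∂y = 11 y,   ∂L/∂y' = y'.
Euler-Lagrange: y'' − 11 y = 0.
With k = sqrt(11), the general solution is
    y(x) = A cosh(sqrt(11) x) + B sinh(sqrt(11) x).
Fixed left endpoint y(0) = -5 ⇒ A = -5.
The right endpoint x = 11 is free, so the natural (transversality) condition is ∂L/∂y' |_{x=11} = 0, i.e. y'(11) = 0.
Compute y'(x) = A k sinh(k x) + B k cosh(k x), so
    y'(11) = A k sinh(k·11) + B k cosh(k·11) = 0
    ⇒ B = −A tanh(k·11) = 5 tanh(sqrt(11)·11).
Therefore the extremal is
    y(x) = −5 cosh(sqrt(11) x) + 5 tanh(sqrt(11)·11) sinh(sqrt(11) x).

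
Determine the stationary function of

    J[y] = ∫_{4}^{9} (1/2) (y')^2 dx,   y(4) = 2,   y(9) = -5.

The Lagrangian is L = (1/2) (y')^2.
Compute ∂L/∂y = 0, ∂L/∂y' = y'.
The Euler-Lagrange equation d/dx(∂L/∂y') − ∂L/∂y = 0 reduces to
    y'' = 0.
Its general solution is
    y(x) = A x + B,
with A, B fixed by the endpoint conditions.
Applying the endpoint conditions y(4) = 2 and y(9) = -5: solve A·4 + B = 2 and A·9 + B = -5. Subtracting gives A(9 − 4) = -5 − 2, so A = -7/5, and B = 2 − A·4 = 38/5. Therefore
    y(x) = (-7/5) x + 38/5.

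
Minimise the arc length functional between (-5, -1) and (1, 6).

Arc-length functional: J[y] = ∫ sqrt(1 + (y')^2) dx.
Lagrangian L = sqrt(1 + (y')^2) has no explicit y dependence, so ∂L/∂y = 0 and the Euler-Lagrange equation gives
    d/dx( y' / sqrt(1 + (y')^2) ) = 0  ⇒  y' / sqrt(1 + (y')^2) = const.
Hence y' is constant, so y(x) is affine.
Fitting the endpoints (-5, -1) and (1, 6):
    slope m = (6 − (-1)) / (1 − (-5)) = 7/6,
    intercept c = (-1) − m·(-5) = 29/6.
Extremal: y(x) = (7/6) x + 29/6.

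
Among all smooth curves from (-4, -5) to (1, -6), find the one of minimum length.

Arc-length functional: J[y] = ∫ sqrt(1 + (y')^2) dx.
Lagrangian L = sqrt(1 + (y')^2) has no explicit y dependence, so ∂L/∂y = 0 and the Euler-Lagrange equation gives
    d/dx( y' / sqrt(1 + (y')^2) ) = 0  ⇒  y' / sqrt(1 + (y')^2) = const.
Hence y' is constant, so y(x) is affine.
Fitting the endpoints (-4, -5) and (1, -6):
    slope m = ((-6) − (-5)) / (1 − (-4)) = -1/5,
    intercept c = (-5) − m·(-4) = -29/5.
Extremal: y(x) = (-1/5) x - 29/5.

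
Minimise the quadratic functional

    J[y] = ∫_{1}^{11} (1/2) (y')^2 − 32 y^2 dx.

The Lagrangian is L = (1/2) (y')^2 − 32 y^2.
Compute ∂L/∂y = -64y, ∂L/∂y' = y'.
The Euler-Lagrange equation d/dx(∂L/∂y') − ∂L/∂y = 0 reduces to
    y'' + 64 y = 0.
Its general solution is
    y(x) = A sin(8x) + B cos(8x),
with A, B fixed by the endpoint conditions.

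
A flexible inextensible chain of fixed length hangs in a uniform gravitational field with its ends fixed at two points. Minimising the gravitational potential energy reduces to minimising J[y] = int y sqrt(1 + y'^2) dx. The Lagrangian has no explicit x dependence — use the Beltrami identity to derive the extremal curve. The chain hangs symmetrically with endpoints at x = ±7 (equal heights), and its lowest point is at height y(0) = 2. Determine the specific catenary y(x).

The Lagrangian L(y, y') = y sqrt(1 + y'^2) has no explicit x dependence, so the Beltrami identity applies:
    L − y' ∂L/∂y' = C.
Compute ∂L/∂y' = y · y' / sqrt(1 + y'^2). Then
    L − y' ∂L/∂y'
    = y sqrt(1 + y'^2) − y · y'^2 / sqrt(1 + y'^2)
    = y (1 + y'^2 − y'^2) / sqrt(1 + y'^2)
    = y / sqrt(1 + y'^2) = C.
Squaring gives y^2 = C^2 (1 + y'^2), i.e.
    y'^2 = y^2 / C^2 − 1.
Separating variables,
    dy / sqrt(y^2 − C^2) = dx / C,
and integrating gives arccosh(y / C) = (x − a)/C, so
    y(x) = C cosh((x − a)/C),
the catenary. The constants C and a are fixed by the two endpoint conditions (and, for the hanging-chain problem, the length constraint selects C).
Now fit the given data. The endpoints x = ±7 are symmetric at equal height, so the catenary is even about its minimum: a = 0 and y(x) = C cosh(x/C). The lowest point is y(0) = C cosh(0) = C, and we are told y(0) = 2, so C = 2. Therefore
    y(x) = 2 cosh(x/2),
and at the endpoints
    y(±7) = 2 cosh(7/2).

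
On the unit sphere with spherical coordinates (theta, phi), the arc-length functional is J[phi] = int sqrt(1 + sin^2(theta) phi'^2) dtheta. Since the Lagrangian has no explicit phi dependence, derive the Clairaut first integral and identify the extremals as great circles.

On the unit sphere with spherical coordinates (θ, φ), the induced metric is
    ds^2 = dθ^2 + sin^2(θ) dφ^2.
Parameterise by θ; the arc-length functional is
    J[φ] = ∫ sqrt(1 + sin^2(θ) (dφ/dθ)^2) dθ,
so L = sqrt(1 + sin^2(θ) φ'^2). Compute
    ∂L/∂φ = 0  (L has no explicit φ dependence),
    ∂L/∂φ' = sin^2(θ) φ' / sqrt(1 + sin^2(θ) φ'^2).
Since ∂L/∂φ = 0, the Euler-Lagrange equation
    d/dθ(∂L/∂φ') − ∂L/∂φ = 0
reduces to d/dθ(∂L/∂φ') = 0, i.e. the momentum conjugate to φ is conserved:
    sin^2(θ) φ' / sqrt(1 + sin^2(θ) φ'^2) = C.
This is Clairaut's relation for the sphere. Solving for φ' and integrating gives the great-circle family
    cot(θ) = A cos(φ − φ_0),
i.e. the intersection of the sphere with a plane through the origin. The two constants A and φ_0 (equivalently C and one phase) are fixed by the two endpoint conditions.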